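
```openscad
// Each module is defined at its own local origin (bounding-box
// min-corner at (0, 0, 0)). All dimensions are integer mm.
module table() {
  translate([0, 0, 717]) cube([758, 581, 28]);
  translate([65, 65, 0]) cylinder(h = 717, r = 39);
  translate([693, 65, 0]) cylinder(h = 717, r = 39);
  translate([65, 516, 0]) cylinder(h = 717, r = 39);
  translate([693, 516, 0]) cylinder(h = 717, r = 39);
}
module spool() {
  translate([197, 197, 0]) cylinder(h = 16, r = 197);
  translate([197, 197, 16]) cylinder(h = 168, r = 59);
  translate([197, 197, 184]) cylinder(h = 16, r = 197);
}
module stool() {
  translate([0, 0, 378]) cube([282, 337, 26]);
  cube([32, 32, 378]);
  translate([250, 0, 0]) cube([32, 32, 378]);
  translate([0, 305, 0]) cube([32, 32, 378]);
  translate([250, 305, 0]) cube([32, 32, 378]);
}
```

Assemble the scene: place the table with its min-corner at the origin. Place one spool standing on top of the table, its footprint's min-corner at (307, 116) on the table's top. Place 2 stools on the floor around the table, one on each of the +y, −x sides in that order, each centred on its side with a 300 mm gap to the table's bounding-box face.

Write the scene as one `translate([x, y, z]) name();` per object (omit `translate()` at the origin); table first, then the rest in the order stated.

table();
translate([307, 116, 745]) spool();
translate([238, 881, 0]) stool();
translate([-582, 122, 0]) stool();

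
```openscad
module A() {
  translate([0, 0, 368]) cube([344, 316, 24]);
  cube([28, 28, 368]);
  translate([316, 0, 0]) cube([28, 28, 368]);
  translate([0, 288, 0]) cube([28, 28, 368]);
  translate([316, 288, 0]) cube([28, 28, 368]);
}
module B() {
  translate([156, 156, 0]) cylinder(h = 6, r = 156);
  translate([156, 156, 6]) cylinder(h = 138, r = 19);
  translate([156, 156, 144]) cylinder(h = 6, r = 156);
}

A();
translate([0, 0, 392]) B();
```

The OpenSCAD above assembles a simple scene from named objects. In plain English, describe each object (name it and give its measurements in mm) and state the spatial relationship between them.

A is a simple wooden stool: a rectangular seat 344 mm (x) by 316 mm (y), 24 mm thick, top face at z = 392 mm, on four square legs, each 28×28 mm in cross-section. The legs rest on z = 0, each flush with a corner of the seat.

B is a spool: two coaxial disc flanges of radius 156 mm and thickness 6 mm, joined by a core cylinder of radius 19 mm and height 138 mm. The lower flange rests on z = 0 and the three cylinders share a vertical axis.

The spool is on top of the stool.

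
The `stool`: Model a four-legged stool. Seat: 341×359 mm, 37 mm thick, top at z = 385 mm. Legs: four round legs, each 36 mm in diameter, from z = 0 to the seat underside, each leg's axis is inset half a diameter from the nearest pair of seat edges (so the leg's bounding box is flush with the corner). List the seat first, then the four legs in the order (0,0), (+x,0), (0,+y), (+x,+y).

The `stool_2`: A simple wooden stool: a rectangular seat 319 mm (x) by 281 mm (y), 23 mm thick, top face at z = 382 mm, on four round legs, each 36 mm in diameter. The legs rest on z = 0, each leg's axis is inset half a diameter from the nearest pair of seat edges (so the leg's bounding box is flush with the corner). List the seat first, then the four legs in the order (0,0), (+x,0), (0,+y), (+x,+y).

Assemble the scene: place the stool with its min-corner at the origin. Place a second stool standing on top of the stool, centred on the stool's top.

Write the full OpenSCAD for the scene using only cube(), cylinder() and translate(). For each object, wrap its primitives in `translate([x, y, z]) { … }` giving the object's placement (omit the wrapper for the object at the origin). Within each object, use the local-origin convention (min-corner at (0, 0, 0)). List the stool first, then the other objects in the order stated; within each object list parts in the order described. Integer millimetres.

translate([0, 0, 348]) cube([341, 359, 37]);
translate([18, 18, 0]) cylinder(h = 348, r = 18);
translate([323, 18, 0]) cylinder(h = 348, r = 18);
translate([18, 341, 0]) cylinder(h = 348, r = 18);
translate([323, 341, 0]) cylinder(h = 348, r = 18);
translate([11, 39, 385]) {
  translate([0, 0, 359]) cube([319, 281, 23]);
  translate([18, 18, 0]) cylinder(h = 359, r = 18);
  translate([301, 18, 0]) cylinder(h = 359, r = 18);
  translate([18, 263, 0]) cylinder(h = 359, r = 18);
  translate([301, 263, 0]) cylinder(h = 359, r = 18);
}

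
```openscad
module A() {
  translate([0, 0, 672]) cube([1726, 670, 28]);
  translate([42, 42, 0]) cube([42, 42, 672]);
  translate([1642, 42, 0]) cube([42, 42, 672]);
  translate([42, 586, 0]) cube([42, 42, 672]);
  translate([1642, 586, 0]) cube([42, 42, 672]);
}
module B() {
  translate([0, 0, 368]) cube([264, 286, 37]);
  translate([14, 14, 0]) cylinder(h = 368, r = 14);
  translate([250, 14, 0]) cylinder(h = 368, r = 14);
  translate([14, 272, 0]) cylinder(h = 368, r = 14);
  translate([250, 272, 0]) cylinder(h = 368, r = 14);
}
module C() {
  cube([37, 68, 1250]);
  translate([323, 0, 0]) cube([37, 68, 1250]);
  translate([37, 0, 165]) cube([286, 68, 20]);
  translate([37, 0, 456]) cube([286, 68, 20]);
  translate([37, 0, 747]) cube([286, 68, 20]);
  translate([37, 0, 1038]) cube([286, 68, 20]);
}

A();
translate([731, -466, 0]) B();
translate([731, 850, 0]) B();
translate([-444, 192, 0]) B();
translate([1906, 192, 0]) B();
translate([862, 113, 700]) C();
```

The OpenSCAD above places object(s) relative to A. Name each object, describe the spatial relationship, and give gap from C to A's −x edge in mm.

A is a table. B is a stool. C is a ladder. Four stools sit around the table at the −y, +y, −x, +x sides. The ladder is on top of the table. The gap from the ladder to the table's −x edge is 862 mm.

The ladder's min-x is at 862; the table's min-x is 0; gap = 862 mm.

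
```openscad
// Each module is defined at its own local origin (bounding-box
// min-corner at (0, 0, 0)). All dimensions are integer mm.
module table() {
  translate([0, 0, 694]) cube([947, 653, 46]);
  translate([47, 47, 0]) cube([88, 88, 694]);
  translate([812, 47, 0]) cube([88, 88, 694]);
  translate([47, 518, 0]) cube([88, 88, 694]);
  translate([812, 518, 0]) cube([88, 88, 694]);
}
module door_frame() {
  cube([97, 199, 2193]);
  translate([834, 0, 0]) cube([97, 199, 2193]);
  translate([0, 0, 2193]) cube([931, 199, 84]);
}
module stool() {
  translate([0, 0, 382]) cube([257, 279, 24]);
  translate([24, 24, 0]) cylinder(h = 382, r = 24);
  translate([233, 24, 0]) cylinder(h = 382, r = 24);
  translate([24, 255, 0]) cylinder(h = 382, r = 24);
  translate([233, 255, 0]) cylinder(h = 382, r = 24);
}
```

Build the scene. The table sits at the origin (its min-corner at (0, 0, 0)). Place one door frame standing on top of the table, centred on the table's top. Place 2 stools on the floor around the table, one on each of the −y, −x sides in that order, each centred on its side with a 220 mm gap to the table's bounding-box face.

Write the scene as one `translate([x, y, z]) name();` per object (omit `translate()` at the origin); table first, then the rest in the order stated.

table();
translate([8, 227, 740]) door_frame();
translate([345, -499, 0]) stool();
translate([-477, 187, 0]) stool();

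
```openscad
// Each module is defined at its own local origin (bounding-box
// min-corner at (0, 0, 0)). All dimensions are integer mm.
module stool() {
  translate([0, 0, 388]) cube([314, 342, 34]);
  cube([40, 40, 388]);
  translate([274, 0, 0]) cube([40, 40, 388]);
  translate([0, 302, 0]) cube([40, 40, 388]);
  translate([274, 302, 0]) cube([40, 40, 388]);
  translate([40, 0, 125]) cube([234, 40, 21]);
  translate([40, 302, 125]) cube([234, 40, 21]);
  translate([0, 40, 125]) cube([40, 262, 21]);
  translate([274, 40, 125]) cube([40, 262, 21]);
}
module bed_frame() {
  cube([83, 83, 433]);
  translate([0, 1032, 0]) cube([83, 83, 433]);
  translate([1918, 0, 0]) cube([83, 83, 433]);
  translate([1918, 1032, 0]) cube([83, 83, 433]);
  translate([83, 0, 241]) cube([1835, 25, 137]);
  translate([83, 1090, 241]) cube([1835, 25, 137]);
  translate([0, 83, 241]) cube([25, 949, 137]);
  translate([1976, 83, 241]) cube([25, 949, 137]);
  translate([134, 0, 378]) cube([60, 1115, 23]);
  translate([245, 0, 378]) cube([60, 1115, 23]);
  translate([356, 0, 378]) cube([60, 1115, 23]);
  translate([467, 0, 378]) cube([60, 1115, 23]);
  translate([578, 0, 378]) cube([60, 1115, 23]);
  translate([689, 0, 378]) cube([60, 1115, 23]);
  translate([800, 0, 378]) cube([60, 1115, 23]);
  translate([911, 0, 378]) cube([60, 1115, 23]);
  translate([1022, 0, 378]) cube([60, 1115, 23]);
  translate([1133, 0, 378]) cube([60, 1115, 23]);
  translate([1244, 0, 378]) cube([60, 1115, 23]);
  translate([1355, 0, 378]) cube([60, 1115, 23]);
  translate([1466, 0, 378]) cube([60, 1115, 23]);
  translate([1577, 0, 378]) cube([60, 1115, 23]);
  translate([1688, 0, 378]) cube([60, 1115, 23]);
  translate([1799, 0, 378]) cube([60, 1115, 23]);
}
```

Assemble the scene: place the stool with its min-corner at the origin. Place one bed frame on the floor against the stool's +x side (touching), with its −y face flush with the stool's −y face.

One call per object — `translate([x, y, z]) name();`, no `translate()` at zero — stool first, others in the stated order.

stool();
translate([314, 0, 0]) bed_frame();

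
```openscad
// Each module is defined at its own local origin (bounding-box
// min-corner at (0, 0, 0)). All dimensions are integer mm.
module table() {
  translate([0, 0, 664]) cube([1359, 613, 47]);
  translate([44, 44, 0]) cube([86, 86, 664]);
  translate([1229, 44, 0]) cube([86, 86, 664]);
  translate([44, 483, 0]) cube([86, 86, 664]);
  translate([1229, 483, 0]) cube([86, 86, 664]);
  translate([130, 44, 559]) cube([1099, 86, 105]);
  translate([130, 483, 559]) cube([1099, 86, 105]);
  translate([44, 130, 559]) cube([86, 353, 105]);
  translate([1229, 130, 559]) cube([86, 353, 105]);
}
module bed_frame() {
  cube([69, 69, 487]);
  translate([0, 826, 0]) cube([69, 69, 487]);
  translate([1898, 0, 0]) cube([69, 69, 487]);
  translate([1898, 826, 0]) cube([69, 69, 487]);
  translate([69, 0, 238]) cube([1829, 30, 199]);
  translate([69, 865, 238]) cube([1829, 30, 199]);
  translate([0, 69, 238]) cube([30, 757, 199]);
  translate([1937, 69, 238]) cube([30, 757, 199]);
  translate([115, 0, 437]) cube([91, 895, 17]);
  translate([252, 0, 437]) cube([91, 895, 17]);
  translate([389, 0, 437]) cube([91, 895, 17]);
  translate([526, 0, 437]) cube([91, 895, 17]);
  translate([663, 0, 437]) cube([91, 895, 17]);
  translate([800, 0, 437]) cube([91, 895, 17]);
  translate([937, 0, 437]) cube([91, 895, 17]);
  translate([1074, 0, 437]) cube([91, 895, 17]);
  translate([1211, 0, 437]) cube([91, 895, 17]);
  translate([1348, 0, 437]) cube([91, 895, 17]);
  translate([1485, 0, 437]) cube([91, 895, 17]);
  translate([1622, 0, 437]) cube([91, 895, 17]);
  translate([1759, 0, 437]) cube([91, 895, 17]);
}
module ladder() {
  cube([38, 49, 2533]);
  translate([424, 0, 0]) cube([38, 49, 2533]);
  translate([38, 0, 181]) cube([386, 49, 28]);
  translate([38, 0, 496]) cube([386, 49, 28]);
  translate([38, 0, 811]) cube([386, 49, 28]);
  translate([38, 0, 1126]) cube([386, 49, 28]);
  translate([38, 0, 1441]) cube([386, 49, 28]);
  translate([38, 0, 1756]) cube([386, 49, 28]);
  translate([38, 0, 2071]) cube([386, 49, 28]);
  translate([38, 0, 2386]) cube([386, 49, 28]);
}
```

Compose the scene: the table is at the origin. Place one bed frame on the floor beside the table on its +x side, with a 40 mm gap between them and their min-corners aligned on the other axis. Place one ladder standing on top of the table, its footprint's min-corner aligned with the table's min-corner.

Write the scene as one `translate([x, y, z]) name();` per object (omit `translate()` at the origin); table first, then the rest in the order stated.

table();
translate([1399, 0, 0]) bed_frame();
translate([0, 0, 711]) ladder();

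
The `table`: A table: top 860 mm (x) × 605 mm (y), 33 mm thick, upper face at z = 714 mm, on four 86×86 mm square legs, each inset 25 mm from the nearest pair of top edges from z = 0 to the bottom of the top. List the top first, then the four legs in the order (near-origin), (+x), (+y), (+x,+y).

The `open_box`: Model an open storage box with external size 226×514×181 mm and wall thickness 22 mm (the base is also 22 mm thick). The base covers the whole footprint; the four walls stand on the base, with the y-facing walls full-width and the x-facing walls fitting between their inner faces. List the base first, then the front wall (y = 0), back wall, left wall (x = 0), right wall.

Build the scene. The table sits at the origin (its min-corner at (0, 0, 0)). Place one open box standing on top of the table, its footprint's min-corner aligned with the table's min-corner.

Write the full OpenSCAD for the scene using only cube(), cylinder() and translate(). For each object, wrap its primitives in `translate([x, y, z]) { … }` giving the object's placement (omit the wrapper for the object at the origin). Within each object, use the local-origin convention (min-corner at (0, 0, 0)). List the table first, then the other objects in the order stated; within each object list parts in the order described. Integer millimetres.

translate([0, 0, 681]) cube([860, 605, 33]);
translate([25, 25, 0]) cube([86, 86, 681]);
translate([749, 25, 0]) cube([86, 86, 681]);
translate([25, 494, 0]) cube([86, 86, 681]);
translate([749, 494, 0]) cube([86, 86, 681]);
translate([0, 0, 714]) {
  cube([226, 514, 22]);
  translate([0, 0, 22]) cube([226, 22, 159]);
  translate([0, 492, 22]) cube([226, 22, 159]);
  translate([0, 22, 22]) cube([22, 470, 159]);
  translate([204, 22, 22]) cube([22, 470, 159]);
}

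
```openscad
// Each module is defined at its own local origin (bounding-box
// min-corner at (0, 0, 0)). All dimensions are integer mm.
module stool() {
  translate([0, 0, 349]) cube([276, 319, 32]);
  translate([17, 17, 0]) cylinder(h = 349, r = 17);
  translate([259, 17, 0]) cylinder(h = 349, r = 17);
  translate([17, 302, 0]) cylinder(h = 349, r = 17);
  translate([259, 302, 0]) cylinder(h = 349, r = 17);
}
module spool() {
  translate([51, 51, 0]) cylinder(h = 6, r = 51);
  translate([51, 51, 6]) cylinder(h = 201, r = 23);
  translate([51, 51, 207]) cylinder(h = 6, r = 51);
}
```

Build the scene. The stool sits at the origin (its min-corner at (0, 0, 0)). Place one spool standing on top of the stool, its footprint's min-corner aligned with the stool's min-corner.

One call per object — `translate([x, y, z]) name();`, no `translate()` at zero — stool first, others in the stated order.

stool();
translate([0, 0, 381]) spool();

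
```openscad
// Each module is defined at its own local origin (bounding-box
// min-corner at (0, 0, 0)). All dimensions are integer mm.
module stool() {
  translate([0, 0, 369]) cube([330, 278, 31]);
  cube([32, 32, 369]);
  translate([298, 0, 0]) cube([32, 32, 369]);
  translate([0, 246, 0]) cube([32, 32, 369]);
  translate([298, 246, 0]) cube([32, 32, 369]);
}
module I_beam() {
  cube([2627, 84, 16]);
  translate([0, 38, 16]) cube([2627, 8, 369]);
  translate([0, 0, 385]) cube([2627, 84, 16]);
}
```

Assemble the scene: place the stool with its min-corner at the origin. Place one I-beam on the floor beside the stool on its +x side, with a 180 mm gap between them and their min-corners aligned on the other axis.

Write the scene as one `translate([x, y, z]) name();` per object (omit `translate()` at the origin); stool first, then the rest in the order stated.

stool();
translate([510, 0, 0]) I_beam();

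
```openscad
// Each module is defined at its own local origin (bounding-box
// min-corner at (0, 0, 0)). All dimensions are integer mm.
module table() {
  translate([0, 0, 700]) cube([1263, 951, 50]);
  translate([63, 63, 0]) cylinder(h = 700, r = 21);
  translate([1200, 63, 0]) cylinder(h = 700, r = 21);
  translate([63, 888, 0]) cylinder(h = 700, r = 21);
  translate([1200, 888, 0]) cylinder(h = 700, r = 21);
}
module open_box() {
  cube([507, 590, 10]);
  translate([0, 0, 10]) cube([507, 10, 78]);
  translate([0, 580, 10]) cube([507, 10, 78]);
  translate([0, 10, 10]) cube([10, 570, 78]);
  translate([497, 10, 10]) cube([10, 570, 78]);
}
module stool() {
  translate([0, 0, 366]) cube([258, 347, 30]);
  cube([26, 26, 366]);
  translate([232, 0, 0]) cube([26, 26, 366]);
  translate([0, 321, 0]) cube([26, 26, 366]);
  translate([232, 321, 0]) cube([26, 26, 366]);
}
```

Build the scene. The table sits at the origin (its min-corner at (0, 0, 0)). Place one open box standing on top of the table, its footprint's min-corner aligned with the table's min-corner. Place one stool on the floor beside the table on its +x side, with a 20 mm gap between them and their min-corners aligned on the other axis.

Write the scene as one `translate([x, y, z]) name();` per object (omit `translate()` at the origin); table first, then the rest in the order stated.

table();
translate([0, 0, 750]) open_box();
translate([1283, 0, 0]) stool();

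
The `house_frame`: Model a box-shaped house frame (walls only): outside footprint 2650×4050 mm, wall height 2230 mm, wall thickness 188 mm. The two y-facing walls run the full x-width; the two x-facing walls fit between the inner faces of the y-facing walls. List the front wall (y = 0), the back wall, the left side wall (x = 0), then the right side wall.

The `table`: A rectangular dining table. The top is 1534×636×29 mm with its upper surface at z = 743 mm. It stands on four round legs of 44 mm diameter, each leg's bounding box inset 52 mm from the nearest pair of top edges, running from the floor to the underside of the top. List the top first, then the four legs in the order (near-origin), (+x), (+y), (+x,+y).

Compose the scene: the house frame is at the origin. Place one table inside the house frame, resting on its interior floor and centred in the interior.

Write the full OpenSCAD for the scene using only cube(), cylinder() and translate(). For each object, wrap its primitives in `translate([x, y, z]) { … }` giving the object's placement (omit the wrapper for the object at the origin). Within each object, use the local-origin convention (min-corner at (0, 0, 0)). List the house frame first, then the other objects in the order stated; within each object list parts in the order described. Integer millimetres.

cube([2650, 188, 2230]);
translate([0, 3862, 0]) cube([2650, 188, 2230]);
translate([0, 188, 0]) cube([188, 3674, 2230]);
translate([2462, 188, 0]) cube([188, 3674, 2230]);
translate([558, 1707, 0]) {
  translate([0, 0, 714]) cube([1534, 636, 29]);
  translate([74, 74, 0]) cylinder(h = 714, r = 22);
  translate([1460, 74, 0]) cylinder(h = 714, r = 22);
  translate([74, 562, 0]) cylinder(h = 714, r = 22);
  translate([1460, 562, 0]) cylinder(h = 714, r = 22);
}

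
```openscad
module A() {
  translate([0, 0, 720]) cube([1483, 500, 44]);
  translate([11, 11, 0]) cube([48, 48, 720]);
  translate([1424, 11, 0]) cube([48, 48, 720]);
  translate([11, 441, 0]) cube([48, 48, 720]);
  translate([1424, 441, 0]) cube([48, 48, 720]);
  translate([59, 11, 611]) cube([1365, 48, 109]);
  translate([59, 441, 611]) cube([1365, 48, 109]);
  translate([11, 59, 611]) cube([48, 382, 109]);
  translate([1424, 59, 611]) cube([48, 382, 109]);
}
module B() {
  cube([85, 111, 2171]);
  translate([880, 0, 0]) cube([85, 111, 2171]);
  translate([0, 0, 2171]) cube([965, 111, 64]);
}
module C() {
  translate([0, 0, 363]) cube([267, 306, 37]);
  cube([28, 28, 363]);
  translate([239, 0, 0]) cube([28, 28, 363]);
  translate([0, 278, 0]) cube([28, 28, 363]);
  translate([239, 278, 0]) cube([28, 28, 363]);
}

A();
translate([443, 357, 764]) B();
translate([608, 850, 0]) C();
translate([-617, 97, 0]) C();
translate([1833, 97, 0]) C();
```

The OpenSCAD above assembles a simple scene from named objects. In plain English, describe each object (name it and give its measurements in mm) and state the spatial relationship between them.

A is a table: top 1483 mm (x) × 500 mm (y), 44 mm thick, upper face at z = 764 mm, on four 48×48 mm square legs, each inset 11 mm from the nearest pair of top edges, running from z = 0 to the bottom of the top. Four apron rails, 48 mm thick and 109 mm tall, run between adjacent legs with their top edges flush with the underside of the top and their outer faces flush with the legs' outer faces.

B is a door frame. The clear opening is 795 mm wide and 2171 mm high. Two 85 mm wide jambs, 111 mm deep, stand either side of the opening from the floor to the top of the opening. A 64 mm thick head sits across the top of both jambs, spanning the full outside width of the frame.

C is a four-legged stool. The seat is 267×306 mm, 37 mm thick, top at z = 400 mm. It stands on four square legs, each 28×28 mm in cross-section, from z = 0 to the seat underside, each flush with a corner of the seat.

The door frame is on top of the table. Three stools sit around the table at the +y, −x, +x sides.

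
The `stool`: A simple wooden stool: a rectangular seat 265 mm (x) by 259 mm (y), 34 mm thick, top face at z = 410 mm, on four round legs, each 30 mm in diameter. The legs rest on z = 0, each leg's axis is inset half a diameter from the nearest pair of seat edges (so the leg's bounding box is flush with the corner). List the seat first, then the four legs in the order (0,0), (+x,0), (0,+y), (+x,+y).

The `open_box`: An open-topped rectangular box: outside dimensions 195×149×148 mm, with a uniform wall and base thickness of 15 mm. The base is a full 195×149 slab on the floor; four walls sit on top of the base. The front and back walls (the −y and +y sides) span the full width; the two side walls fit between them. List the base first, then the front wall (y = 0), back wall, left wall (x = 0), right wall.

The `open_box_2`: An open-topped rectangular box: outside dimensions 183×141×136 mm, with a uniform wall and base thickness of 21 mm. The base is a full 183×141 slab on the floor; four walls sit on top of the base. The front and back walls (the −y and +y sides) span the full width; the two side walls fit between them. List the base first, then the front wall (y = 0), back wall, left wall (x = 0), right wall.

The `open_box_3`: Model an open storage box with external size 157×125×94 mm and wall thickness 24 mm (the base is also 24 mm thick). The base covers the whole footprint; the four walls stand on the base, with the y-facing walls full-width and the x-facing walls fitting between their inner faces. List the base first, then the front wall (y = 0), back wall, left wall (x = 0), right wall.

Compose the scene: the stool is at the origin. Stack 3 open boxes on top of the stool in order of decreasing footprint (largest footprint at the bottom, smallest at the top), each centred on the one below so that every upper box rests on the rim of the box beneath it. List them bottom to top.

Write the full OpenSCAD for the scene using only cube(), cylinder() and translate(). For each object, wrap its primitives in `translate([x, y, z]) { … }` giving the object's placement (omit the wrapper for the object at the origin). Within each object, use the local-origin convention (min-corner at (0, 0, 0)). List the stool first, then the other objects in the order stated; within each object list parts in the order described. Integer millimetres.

translate([0, 0, 376]) cube([265, 259, 34]);
translate([15, 15, 0]) cylinder(h = 376, r = 15);
translate([250, 15, 0]) cylinder(h = 376, r = 15);
translate([15, 244, 0]) cylinder(h = 376, r = 15);
translate([250, 244, 0]) cylinder(h = 376, r = 15);
translate([35, 55, 410]) {
  cube([195, 149, 15]);
  translate([0, 0, 15]) cube([195, 15, 133]);
  translate([0, 134, 15]) cube([195, 15, 133]);
  translate([0, 15, 15]) cube([15, 119, 133]);
  translate([180, 15, 15]) cube([15, 119, 133]);
}
translate([41, 59, 558]) {
  cube([183, 141, 21]);
  translate([0, 0, 21]) cube([183, 21, 115]);
  translate([0, 120, 21]) cube([183, 21, 115]);
  translate([0, 21, 21]) cube([21, 99, 115]);
  translate([162, 21, 21]) cube([21, 99, 115]);
}
translate([54, 67, 694]) {
  cube([157, 125, 24]);
  translate([0, 0, 24]) cube([157, 24, 70]);
  translate([0, 101, 24]) cube([157, 24, 70]);
  translate([0, 24, 24]) cube([24, 77, 70]);
  translate([133, 24, 24]) cube([24, 77, 70]);
}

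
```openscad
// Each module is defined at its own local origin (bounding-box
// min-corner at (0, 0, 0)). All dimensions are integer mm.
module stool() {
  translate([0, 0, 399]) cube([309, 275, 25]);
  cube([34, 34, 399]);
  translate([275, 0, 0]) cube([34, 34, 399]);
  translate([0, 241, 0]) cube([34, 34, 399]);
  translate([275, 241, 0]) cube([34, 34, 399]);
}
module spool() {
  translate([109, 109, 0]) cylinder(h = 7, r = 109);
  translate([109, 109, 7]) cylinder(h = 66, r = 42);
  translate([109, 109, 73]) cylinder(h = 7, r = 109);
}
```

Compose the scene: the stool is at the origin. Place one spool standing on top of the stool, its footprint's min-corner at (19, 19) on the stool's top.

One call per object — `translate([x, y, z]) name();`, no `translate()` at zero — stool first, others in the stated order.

stool();
translate([19, 19, 424]) spool();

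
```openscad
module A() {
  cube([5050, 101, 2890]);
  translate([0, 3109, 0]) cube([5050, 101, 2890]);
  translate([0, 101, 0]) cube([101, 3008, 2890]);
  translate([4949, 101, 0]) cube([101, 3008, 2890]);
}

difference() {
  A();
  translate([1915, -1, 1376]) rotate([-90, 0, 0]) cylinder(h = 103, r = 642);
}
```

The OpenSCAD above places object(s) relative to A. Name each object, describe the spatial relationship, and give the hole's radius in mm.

A is a house frame. The house frame has a circular hole through its front wall. The hole's radius is 642 mm.

The subtracted cylinder has r = 642 mm.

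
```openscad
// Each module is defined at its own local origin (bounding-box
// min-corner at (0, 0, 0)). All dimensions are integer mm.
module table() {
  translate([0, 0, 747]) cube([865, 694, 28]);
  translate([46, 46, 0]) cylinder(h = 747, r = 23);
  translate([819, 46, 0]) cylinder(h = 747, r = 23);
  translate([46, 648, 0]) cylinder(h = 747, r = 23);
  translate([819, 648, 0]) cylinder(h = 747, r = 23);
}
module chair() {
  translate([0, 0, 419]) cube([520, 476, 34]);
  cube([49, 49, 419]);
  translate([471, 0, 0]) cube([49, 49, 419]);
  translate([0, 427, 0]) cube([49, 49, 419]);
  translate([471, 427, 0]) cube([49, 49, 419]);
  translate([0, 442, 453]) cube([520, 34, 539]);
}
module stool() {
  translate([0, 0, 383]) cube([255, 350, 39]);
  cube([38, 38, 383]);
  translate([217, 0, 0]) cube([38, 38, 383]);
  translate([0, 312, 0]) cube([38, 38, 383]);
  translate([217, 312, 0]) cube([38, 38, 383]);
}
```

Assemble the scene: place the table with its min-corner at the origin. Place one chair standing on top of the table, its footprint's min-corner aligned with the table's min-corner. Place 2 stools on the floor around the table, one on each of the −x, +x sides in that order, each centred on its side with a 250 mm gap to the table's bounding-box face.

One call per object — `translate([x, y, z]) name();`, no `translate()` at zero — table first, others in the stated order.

table();
translate([0, 0, 775]) chair();
translate([-505, 172, 0]) stool();
translate([1115, 172, 0]) stool();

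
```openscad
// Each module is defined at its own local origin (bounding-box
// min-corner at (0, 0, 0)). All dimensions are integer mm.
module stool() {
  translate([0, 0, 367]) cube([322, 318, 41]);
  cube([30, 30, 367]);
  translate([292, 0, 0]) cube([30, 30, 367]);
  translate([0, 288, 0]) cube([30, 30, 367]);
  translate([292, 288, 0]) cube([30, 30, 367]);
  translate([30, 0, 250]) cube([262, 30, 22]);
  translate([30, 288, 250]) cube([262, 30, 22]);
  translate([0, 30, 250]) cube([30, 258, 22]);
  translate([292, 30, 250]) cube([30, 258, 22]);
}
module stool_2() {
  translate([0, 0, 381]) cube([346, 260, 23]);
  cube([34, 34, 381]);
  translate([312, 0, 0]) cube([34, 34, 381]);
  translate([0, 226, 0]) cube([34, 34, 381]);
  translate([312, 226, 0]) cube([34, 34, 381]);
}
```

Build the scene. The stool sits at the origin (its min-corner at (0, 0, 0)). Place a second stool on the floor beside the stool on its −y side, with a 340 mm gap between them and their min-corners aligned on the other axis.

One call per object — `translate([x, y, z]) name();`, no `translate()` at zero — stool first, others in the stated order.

stool();
translate([0, -600, 0]) stool_2();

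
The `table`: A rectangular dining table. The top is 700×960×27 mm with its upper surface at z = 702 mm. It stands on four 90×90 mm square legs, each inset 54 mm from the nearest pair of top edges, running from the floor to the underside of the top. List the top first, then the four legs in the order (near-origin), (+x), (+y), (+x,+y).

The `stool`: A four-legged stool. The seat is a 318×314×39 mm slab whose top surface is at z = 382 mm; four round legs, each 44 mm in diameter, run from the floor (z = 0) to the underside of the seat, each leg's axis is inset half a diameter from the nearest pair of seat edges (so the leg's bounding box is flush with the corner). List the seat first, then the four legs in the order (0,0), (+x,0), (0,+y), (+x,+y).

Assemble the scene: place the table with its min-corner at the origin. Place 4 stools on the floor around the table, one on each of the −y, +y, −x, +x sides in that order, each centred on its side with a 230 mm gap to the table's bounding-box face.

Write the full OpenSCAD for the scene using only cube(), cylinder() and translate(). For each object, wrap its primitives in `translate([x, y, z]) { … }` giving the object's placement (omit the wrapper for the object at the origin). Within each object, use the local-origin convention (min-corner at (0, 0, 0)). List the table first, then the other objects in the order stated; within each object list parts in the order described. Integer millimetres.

translate([0, 0, 675]) cube([700, 960, 27]);
translate([54, 54, 0]) cube([90, 90, 675]);
translate([556, 54, 0]) cube([90, 90, 675]);
translate([54, 816, 0]) cube([90, 90, 675]);
translate([556, 816, 0]) cube([90, 90, 675]);
translate([191, -544, 0]) {
  translate([0, 0, 343]) cube([318, 314, 39]);
  translate([22, 22, 0]) cylinder(h = 343, r = 22);
  translate([296, 22, 0]) cylinder(h = 343, r = 22);
  translate([22, 292, 0]) cylinder(h = 343, r = 22);
  translate([296, 292, 0]) cylinder(h = 343, r = 22);
}
translate([191, 1190, 0]) {
  translate([0, 0, 343]) cube([318, 314, 39]);
  translate([22, 22, 0]) cylinder(h = 343, r = 22);
  translate([296, 22, 0]) cylinder(h = 343, r = 22);
  translate([22, 292, 0]) cylinder(h = 343, r = 22);
  translate([296, 292, 0]) cylinder(h = 343, r = 22);
}
translate([-548, 323, 0]) {
  translate([0, 0, 343]) cube([318, 314, 39]);
  translate([22, 22, 0]) cylinder(h = 343, r = 22);
  translate([296, 22, 0]) cylinder(h = 343, r = 22);
  translate([22, 292, 0]) cylinder(h = 343, r = 22);
  translate([296, 292, 0]) cylinder(h = 343, r = 22);
}
translate([930, 323, 0]) {
  translate([0, 0, 343]) cube([318, 314, 39]);
  translate([22, 22, 0]) cylinder(h = 343, r = 22);
  translate([296, 22, 0]) cylinder(h = 343, r = 22);
  translate([22, 292, 0]) cylinder(h = 343, r = 22);
  translate([296, 292, 0]) cylinder(h = 343, r = 22);
}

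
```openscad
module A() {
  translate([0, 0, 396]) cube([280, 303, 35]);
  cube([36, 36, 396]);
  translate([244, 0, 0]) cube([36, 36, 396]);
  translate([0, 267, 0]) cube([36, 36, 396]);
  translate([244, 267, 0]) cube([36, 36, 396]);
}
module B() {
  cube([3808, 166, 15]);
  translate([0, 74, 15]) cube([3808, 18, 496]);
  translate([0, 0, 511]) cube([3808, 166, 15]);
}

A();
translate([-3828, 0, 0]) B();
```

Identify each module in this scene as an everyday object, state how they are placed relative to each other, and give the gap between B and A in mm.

A is a stool. B is an I-beam. The I-beam is on the floor beside the stool on its −x side. The gap between the I-beam and the stool is 20 mm.

The I-beam's nearest face is 20 mm from the stool's −x face.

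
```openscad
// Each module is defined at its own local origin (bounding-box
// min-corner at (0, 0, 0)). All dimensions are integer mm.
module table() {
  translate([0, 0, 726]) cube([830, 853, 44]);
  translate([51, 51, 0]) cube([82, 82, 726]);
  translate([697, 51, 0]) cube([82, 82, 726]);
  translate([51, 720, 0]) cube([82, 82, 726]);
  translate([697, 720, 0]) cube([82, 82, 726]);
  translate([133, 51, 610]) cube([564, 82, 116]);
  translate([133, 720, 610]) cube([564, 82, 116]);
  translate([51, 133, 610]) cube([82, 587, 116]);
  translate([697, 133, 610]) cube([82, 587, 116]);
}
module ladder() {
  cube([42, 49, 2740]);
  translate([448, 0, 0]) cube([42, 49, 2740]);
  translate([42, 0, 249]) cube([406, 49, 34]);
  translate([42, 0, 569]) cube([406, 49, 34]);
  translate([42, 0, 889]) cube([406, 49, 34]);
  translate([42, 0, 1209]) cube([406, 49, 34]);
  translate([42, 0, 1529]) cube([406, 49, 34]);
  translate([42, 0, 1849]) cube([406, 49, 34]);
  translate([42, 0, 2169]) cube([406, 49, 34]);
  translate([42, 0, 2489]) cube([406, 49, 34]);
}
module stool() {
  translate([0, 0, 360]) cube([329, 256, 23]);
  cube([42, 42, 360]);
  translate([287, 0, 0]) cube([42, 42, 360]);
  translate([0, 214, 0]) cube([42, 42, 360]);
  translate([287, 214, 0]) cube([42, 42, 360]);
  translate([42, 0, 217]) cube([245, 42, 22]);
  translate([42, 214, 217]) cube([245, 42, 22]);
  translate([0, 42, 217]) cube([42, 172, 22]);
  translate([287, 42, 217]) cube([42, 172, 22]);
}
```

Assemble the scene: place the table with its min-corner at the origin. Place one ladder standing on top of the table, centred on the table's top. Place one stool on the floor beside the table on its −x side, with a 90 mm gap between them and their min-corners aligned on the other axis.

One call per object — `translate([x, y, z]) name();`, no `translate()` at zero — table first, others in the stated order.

table();
translate([170, 402, 770]) ladder();
translate([-419, 0, 0]) stool();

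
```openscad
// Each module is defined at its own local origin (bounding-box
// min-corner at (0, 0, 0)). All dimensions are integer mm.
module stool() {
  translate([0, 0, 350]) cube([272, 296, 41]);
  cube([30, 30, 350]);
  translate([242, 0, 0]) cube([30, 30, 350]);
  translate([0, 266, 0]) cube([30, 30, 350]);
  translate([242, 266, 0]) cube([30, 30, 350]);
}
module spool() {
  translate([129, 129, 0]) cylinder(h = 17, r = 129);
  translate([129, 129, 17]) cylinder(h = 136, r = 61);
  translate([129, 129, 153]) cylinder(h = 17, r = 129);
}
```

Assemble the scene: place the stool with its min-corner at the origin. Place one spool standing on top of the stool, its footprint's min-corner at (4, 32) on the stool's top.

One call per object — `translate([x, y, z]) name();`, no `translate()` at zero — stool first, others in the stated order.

stool();
translate([4, 32, 391]) spool();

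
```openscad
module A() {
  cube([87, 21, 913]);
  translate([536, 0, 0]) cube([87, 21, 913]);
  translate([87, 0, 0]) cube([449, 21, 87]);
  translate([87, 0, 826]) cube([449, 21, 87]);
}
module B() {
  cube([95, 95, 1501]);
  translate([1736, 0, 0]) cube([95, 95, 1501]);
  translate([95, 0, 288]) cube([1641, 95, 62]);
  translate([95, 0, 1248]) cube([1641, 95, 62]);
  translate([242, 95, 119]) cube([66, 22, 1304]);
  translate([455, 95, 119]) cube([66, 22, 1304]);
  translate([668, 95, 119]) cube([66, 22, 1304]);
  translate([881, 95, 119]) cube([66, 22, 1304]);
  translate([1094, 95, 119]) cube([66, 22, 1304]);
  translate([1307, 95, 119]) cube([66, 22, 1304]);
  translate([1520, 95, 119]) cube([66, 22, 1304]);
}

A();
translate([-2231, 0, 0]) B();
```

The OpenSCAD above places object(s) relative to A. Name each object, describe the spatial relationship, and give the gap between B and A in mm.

The fence section's nearest face is 400 mm from the picture frame's −x face.

A is a picture frame. B is a fence section. The fence section is on the floor beside the picture frame on its −x side. The gap between the fence section and the picture frame is 400 mm.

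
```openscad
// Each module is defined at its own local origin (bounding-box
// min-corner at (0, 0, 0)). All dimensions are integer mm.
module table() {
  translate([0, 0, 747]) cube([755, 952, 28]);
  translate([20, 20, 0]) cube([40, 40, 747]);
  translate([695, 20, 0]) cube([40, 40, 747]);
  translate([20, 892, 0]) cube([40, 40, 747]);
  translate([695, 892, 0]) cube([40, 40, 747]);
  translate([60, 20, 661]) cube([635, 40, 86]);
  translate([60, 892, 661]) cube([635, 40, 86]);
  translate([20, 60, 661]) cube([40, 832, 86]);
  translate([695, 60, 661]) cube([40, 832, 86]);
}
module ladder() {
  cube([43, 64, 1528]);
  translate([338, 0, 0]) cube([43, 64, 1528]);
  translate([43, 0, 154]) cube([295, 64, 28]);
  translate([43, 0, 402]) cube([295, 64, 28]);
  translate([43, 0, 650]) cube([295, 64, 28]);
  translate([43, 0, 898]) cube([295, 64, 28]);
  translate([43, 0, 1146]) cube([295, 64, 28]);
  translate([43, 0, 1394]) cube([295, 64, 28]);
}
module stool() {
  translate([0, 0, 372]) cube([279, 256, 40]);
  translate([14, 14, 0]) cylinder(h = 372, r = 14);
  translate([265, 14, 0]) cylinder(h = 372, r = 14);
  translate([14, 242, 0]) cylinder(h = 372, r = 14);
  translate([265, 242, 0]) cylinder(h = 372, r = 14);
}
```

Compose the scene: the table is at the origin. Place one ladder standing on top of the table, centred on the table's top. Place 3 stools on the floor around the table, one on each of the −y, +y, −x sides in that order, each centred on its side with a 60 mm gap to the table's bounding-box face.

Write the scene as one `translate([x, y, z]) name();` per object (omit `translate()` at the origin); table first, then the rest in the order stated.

table();
translate([187, 444, 775]) ladder();
translate([238, -316, 0]) stool();
translate([238, 1012, 0]) stool();
translate([-339, 348, 0]) stool();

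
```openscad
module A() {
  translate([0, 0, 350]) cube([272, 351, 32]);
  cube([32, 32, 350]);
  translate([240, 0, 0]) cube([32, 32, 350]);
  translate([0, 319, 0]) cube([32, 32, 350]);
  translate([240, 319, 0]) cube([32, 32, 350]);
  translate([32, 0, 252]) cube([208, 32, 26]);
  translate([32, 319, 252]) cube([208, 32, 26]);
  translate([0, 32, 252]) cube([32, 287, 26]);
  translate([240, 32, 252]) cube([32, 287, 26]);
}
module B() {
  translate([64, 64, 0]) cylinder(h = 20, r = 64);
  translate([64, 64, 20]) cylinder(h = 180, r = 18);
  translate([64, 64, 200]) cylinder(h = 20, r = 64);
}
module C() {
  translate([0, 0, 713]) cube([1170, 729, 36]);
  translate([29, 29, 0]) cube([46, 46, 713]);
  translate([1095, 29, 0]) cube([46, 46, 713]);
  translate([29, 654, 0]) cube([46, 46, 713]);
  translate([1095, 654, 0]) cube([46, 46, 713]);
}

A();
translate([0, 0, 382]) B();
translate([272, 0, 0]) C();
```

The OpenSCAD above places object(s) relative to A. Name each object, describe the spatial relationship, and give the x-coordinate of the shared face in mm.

A is a stool. B is a spool. C is a table. The spool is on top of the stool. The table is against the stool's +x side, with their −y faces flush. The x-coordinate of the shared face is 272 mm.

The stool's +x face and the table's −x face are both at x = 272 mm.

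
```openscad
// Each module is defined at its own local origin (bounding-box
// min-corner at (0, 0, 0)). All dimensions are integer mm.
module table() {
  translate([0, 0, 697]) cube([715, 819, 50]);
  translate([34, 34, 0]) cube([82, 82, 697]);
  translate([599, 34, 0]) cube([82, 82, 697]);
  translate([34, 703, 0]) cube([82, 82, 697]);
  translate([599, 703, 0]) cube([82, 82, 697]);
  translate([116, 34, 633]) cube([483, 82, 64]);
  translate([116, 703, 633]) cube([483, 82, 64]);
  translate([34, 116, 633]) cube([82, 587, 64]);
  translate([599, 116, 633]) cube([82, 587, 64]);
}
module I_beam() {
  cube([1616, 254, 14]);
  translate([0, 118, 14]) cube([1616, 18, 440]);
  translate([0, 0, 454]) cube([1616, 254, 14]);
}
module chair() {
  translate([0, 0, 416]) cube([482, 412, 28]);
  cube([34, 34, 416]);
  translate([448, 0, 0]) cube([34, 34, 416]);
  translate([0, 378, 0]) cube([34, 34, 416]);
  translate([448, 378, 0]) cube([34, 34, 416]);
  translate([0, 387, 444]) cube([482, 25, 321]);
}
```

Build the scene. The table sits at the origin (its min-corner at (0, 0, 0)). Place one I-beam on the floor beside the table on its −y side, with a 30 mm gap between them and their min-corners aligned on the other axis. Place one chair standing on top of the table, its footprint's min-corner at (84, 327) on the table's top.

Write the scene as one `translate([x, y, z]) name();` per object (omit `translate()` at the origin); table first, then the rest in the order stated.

table();
translate([0, -284, 0]) I_beam();
translate([84, 327, 747]) chair();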